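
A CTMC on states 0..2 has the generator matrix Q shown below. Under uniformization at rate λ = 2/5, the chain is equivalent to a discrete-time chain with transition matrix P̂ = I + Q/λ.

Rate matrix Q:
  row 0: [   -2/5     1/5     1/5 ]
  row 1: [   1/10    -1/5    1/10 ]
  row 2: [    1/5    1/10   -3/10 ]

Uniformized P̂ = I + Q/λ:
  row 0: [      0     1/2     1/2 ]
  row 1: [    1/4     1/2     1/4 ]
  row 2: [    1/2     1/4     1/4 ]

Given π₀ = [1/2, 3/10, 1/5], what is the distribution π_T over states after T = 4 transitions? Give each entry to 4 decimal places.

t=0: π = [0.5000, 0.3000, 0.2000]
t=1: π = [0.1750, 0.4500, 0.3750]
t=2: π = [0.3000, 0.4063, 0.2938]
t=3: π = [0.2484, 0.4266, 0.3250]
t=4: π = [0.2691, 0.4188, 0.3121]

π = [0.2691, 0.4188, 0.3121]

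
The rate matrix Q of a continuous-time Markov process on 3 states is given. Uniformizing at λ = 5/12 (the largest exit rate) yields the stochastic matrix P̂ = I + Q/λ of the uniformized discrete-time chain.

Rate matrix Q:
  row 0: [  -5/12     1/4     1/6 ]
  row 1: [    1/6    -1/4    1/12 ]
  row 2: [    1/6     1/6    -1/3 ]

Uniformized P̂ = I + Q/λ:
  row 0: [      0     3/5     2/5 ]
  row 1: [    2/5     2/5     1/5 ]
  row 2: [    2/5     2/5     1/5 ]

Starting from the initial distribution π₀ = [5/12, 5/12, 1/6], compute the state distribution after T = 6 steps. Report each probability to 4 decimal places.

π = [0.2863, 0.4569, 0.2569]

t=0: π = [0.4167, 0.4167, 0.1667]
t=1: π = [0.2333, 0.4833, 0.2833]
t=2: π = [0.3067, 0.4467, 0.2467]
t=3: π = [0.2773, 0.4613, 0.2613]
t=4: π = [0.2891, 0.4555, 0.2555]
t=5: π = [0.2844, 0.4578, 0.2578]
t=6: π = [0.2863, 0.4569, 0.2569]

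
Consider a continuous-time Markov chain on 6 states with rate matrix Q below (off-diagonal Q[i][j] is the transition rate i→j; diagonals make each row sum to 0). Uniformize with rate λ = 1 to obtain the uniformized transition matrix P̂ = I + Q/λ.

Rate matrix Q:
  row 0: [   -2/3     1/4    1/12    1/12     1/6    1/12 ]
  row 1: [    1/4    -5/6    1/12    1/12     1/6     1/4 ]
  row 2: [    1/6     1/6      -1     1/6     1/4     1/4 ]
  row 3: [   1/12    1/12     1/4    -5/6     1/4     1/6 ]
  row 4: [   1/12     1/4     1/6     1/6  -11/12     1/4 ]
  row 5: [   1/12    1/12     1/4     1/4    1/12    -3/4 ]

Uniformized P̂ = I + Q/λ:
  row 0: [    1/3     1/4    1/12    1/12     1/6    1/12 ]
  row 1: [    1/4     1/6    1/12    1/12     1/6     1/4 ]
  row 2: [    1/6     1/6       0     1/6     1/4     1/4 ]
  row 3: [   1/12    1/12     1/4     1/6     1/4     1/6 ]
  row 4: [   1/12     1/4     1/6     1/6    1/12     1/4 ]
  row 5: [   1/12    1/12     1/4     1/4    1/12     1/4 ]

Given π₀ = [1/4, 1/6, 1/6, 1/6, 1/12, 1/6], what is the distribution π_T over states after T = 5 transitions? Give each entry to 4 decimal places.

π = [0.1637, 0.1632, 0.1456, 0.1568, 0.1610, 0.2096]

t=0: π = [0.2500, 0.1667, 0.1667, 0.1667, 0.0833, 0.1667]
t=1: π = [0.1875, 0.1667, 0.1319, 0.1458, 0.1736, 0.1944]
t=2: π = [0.1690, 0.1684, 0.1435, 0.1534, 0.1591, 0.2066]
t=3: π = [0.1656, 0.1640, 0.1446, 0.1558, 0.1609, 0.2091]
t=4: π = [0.1641, 0.1635, 0.1455, 0.1566, 0.1609, 0.2094]
t=5: π = [0.1637, 0.1632, 0.1456, 0.1568, 0.1610, 0.2096]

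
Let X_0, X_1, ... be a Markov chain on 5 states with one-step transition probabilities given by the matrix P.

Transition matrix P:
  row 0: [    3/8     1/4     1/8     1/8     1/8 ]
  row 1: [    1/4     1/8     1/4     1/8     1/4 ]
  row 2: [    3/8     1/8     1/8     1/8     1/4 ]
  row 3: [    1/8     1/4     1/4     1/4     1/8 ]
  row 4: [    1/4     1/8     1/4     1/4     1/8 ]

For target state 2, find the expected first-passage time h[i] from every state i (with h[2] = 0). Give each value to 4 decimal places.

First-step conditioning: h[2] = 0; for i ≠ 2, h[i] = 1 + Σ_k P[i][k]·h[k].
  h[0] = 1 + 3/8·h[0] + 1/4·h[1] + 1/8·h[3] + 1/8·h[4]
  h[1] = 1 + 1/4·h[0] + 1/8·h[1] + 1/8·h[3] + 1/4·h[4]
  h[3] = 1 + 1/8·h[0] + 1/4·h[1] + 1/4·h[3] + 1/8·h[4]
  h[4] = 1 + 1/4·h[0] + 1/8·h[1] + 1/4·h[3] + 1/8·h[4]
Solving the 4×4 linear system over states ≠ 2 gives exactly h = [584/111, 1192/259, 0, 1168/259, 3568/777] (h[2] = 0 is the target).

h = [5.2613, 4.6023, 0.0000, 4.5097, 4.5920]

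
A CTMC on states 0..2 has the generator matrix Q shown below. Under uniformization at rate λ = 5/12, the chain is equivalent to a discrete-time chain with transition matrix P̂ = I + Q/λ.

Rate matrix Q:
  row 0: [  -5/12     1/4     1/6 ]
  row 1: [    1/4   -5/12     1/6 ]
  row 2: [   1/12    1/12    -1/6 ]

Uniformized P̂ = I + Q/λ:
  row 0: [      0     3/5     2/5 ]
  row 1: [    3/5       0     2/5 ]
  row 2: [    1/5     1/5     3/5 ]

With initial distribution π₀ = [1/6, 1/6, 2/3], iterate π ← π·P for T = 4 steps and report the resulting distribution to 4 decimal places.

t=0: π = [0.1667, 0.1667, 0.6667]
t=1: π = [0.2333, 0.2333, 0.5333]
t=2: π = [0.2467, 0.2467, 0.5067]
t=3: π = [0.2493, 0.2493, 0.5013]
t=4: π = [0.2499, 0.2499, 0.5003]

π = [0.2499, 0.2499, 0.5003]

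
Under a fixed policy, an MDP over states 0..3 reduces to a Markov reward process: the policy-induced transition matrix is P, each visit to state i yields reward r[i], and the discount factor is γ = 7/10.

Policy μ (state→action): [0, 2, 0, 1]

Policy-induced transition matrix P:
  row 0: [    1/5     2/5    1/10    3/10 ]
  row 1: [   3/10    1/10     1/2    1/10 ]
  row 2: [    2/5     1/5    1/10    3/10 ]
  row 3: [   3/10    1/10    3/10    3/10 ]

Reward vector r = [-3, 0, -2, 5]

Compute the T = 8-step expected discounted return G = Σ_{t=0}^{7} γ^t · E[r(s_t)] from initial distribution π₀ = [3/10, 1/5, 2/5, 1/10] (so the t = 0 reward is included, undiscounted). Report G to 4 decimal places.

G = -1.3276

t=0: π = [0.3000, 0.2000, 0.4000, 0.1000], E[r] = -1.2000, γ^t·E[r] = -1.200000, running G = -1.200000
t=1: π = [0.3100, 0.2300, 0.2000, 0.2600], E[r] = -0.0300, γ^t·E[r] = -0.021000, running G = -1.221000
t=2: π = [0.2890, 0.2130, 0.2440, 0.2540], E[r] = -0.0850, γ^t·E[r] = -0.041650, running G = -1.262650
t=3: π = [0.2955, 0.2111, 0.2360, 0.2574], E[r] = -0.0715, γ^t·E[r] = -0.024525, running G = -1.287175
t=4: π = [0.2941, 0.2123, 0.2359, 0.2578], E[r] = -0.0651, γ^t·E[r] = -0.015628, running G = -1.302803
t=5: π = [0.2942, 0.2118, 0.2365, 0.2576], E[r] = -0.0677, γ^t·E[r] = -0.011382, running G = -1.314185
t=6: π = [0.2942, 0.2119, 0.2362, 0.2576], E[r] = -0.0670, γ^t·E[r] = -0.007877, running G = -1.322062
t=7: π = [0.2942, 0.2119, 0.2363, 0.2576], E[r] = -0.0671, γ^t·E[r] = -0.005524, running G = -1.327586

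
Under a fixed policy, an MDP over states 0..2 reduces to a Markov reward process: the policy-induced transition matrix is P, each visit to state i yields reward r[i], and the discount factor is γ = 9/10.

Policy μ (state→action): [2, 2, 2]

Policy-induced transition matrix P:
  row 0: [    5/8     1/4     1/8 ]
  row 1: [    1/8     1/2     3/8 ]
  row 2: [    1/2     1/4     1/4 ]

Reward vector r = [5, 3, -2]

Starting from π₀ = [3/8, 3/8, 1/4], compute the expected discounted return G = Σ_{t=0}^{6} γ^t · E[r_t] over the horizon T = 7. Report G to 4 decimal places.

G = 13.6153

t=0: π = [0.3750, 0.3750, 0.2500], E[r] = 2.5000, γ^t·E[r] = 2.500000, running G = 2.500000
t=1: π = [0.4063, 0.3438, 0.2500], E[r] = 2.5625, γ^t·E[r] = 2.306250, running G = 4.806250
t=2: π = [0.4219, 0.3359, 0.2422], E[r] = 2.6328, γ^t·E[r] = 2.132578, running G = 6.938828
t=3: π = [0.4268, 0.3340, 0.2393], E[r] = 2.6572, γ^t·E[r] = 1.937118, running G = 8.875946
t=4: π = [0.4281, 0.3335, 0.2384], E[r] = 2.6642, γ^t·E[r] = 1.747971, running G = 10.623918
t=5: π = [0.4285, 0.3334, 0.2382], E[r] = 2.6660, γ^t·E[r] = 1.574265, running G = 12.198182
t=6: π = [0.4285, 0.3333, 0.2381], E[r] = 2.6665, γ^t·E[r] = 1.417091, running G = 13.615273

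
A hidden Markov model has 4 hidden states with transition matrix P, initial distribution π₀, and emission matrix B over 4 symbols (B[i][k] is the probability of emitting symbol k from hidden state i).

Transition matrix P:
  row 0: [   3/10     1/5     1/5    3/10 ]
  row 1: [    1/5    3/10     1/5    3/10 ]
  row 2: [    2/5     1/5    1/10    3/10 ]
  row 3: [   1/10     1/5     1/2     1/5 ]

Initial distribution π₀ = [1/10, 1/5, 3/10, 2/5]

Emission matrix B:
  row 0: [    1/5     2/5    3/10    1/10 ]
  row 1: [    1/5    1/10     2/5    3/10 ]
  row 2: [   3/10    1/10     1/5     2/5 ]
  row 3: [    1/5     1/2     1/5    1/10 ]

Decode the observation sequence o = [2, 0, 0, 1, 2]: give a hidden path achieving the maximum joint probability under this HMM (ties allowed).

path = [3, 2, 0, 3, 2]

t=0: δ = [3.000e-02, 8.000e-02, 6.000e-02, 8.000e-02]  (obs o_0=2)
t=1: δ = [4.800e-03, 4.800e-03, 1.200e-02, 4.800e-03]  ψ = [2, 1, 3, 1]  (obs o_1=0)
t=2: δ = [9.600e-04, 4.800e-04, 7.200e-04, 7.200e-04]  ψ = [2, 2, 3, 2]  (obs o_2=0)
t=3: δ = [1.152e-04, 1.920e-05, 3.600e-05, 1.440e-04]  ψ = [0, 0, 3, 0]  (obs o_3=1)
t=4: δ = [1.037e-05, 1.152e-05, 1.440e-05, 6.912e-06]  ψ = [0, 3, 3, 0]  (obs o_4=2)
backtrack: best end state = 2; path = [3, 2, 0, 3, 2]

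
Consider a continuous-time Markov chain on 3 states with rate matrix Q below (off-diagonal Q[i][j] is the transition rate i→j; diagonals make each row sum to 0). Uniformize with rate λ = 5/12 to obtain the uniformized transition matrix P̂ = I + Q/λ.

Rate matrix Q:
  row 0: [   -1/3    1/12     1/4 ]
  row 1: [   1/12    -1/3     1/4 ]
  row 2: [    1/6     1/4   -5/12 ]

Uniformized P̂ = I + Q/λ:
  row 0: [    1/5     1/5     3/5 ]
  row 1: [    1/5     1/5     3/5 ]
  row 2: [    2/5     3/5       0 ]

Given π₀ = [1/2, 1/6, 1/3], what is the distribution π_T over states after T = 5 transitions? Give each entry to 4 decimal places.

π = [0.2739, 0.3478, 0.3782]

t=0: π = [0.5000, 0.1667, 0.3333]
t=1: π = [0.2667, 0.3333, 0.4000]
t=2: π = [0.2800, 0.3600, 0.3600]
t=3: π = [0.2720, 0.3440, 0.3840]
t=4: π = [0.2768, 0.3536, 0.3696]
t=5: π = [0.2739, 0.3478, 0.3782]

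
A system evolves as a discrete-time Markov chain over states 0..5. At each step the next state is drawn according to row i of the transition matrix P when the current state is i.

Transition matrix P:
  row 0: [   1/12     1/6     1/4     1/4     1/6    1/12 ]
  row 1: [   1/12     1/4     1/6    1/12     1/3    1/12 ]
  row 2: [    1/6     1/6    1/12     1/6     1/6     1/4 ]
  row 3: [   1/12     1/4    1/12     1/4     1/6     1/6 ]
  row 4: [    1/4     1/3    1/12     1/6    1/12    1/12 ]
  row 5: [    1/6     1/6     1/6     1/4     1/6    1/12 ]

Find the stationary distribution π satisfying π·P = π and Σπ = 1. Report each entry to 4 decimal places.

π = [0.1364, 0.2330, 0.1356, 0.1841, 0.1897, 0.1213]

Balance equations π_j = Σ_i π_i·P[i][j]:
  π_0 = 1/12·π_0 + 1/12·π_1 + 1/6·π_2 + 1/12·π_3 + 1/4·π_4 + 1/6·π_5
  π_1 = 1/6·π_0 + 1/4·π_1 + 1/6·π_2 + 1/4·π_3 + 1/3·π_4 + 1/6·π_5
  π_2 = 1/4·π_0 + 1/6·π_1 + 1/12·π_2 + 1/12·π_3 + 1/12·π_4 + 1/6·π_5
  π_3 = 1/4·π_0 + 1/12·π_1 + 1/6·π_2 + 1/4·π_3 + 1/6·π_4 + 1/4·π_5
  π_4 = 1/6·π_0 + 1/3·π_1 + 1/6·π_2 + 1/6·π_3 + 1/12·π_4 + 1/6·π_5
  normalize: π_0 + π_1 + π_2 + π_3 + π_4 + π_5 = 1
Solving the linear system gives exactly π = [38812/284641, 66333/284641, 38593/284641, 52389/284641, 53996/284641, 34518/284641].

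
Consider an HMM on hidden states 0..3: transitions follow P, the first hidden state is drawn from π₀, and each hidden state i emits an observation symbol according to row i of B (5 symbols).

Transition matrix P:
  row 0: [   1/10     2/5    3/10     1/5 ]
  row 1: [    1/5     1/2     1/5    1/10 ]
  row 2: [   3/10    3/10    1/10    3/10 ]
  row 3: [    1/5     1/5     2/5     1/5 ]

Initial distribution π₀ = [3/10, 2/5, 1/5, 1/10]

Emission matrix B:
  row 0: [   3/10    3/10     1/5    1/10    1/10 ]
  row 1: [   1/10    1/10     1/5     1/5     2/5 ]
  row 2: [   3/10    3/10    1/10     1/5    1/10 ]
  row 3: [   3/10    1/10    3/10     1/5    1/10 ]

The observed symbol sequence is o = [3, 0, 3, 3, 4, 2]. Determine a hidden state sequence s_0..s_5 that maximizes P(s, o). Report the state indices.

path = [1, 1, 1, 1, 1, 1]

t=0: δ = [3.000e-02, 8.000e-02, 4.000e-02, 2.000e-02]  (obs o_0=3)
t=1: δ = [4.800e-03, 4.000e-03, 4.800e-03, 3.600e-03]  ψ = [1, 1, 1, 2]  (obs o_1=0)
t=2: δ = [1.440e-04, 4.000e-04, 2.880e-04, 2.880e-04]  ψ = [2, 1, 0, 2]  (obs o_2=3)
t=3: δ = [8.640e-06, 4.000e-05, 2.304e-05, 1.728e-05]  ψ = [2, 1, 3, 2]  (obs o_3=3)
t=4: δ = [8.000e-07, 8.000e-06, 8.000e-07, 6.912e-07]  ψ = [1, 1, 1, 2]  (obs o_4=4)
t=5: δ = [3.200e-07, 8.000e-07, 1.600e-07, 2.400e-07]  ψ = [1, 1, 1, 1]  (obs o_5=2)
backtrack: best end state = 1; path = [1, 1, 1, 1, 1, 1]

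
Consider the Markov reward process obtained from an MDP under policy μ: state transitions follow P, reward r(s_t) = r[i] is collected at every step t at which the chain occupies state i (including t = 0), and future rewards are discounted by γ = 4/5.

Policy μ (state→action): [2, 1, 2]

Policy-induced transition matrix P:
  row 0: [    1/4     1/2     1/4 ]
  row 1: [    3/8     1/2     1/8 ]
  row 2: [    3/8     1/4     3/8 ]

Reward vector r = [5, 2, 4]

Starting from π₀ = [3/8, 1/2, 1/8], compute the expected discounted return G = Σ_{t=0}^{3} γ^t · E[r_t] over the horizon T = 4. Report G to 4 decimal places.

G = 10.0484

t=0: π = [0.3750, 0.5000, 0.1250], E[r] = 3.3750, γ^t·E[r] = 3.375000, running G = 3.375000
t=1: π = [0.3281, 0.4688, 0.2031], E[r] = 3.3906, γ^t·E[r] = 2.712500, running G = 6.087500
t=2: π = [0.3340, 0.4492, 0.2168], E[r] = 3.4355, γ^t·E[r] = 2.198750, running G = 8.286250
t=3: π = [0.3333, 0.4458, 0.2209], E[r] = 3.4417, γ^t·E[r] = 1.762125, running G = 10.048375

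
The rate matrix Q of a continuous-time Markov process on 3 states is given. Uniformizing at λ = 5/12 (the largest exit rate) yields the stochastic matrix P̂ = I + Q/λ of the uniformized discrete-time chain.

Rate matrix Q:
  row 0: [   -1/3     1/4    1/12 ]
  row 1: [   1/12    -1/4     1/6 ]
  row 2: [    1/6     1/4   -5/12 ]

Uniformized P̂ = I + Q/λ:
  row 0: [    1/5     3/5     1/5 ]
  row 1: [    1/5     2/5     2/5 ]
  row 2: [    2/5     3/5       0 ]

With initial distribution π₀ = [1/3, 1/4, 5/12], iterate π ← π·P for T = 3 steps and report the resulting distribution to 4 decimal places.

π = [0.2553, 0.5020, 0.2427]

t=0: π = [0.3333, 0.2500, 0.4167]
t=1: π = [0.2833, 0.5500, 0.1667]
t=2: π = [0.2333, 0.4900, 0.2767]
t=3: π = [0.2553, 0.5020, 0.2427]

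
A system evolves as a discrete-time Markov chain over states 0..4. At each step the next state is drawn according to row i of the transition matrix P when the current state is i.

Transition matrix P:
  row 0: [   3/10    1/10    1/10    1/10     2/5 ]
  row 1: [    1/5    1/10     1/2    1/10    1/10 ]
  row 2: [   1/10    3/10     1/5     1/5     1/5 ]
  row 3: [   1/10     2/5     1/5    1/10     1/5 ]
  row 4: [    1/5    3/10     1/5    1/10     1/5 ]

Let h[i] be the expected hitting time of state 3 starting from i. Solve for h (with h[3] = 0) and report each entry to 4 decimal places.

First-step conditioning: h[3] = 0; for i ≠ 3, h[i] = 1 + Σ_k P[i][k]·h[k].
  h[0] = 1 + 3/10·h[0] + 1/10·h[1] + 1/10·h[2] + 2/5·h[4]
  h[1] = 1 + 1/5·h[0] + 1/10·h[1] + 1/2·h[2] + 1/10·h[4]
  h[2] = 1 + 1/10·h[0] + 3/10·h[1] + 1/5·h[2] + 1/5·h[4]
  h[4] = 1 + 1/5·h[0] + 3/10·h[1] + 1/5·h[2] + 1/5·h[4]
Solving the 4×4 linear system over states ≠ 3 gives exactly h = [400/49, 1150/147, 1060/147, 0, 1180/147] (h[3] = 0 is the target).

h = [8.1633, 7.8231, 7.2109, 0.0000, 8.0272]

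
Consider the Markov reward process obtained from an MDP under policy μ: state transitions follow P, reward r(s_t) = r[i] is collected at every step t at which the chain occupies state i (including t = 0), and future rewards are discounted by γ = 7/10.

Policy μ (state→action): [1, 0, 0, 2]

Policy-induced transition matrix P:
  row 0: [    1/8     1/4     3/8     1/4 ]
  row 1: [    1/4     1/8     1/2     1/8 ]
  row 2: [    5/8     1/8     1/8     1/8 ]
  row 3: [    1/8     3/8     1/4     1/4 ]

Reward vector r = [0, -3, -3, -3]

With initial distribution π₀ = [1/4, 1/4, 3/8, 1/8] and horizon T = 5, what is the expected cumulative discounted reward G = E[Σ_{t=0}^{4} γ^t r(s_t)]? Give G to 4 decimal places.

t=0: π = [0.2500, 0.2500, 0.3750, 0.1250], E[r] = -2.2500, γ^t·E[r] = -2.250000, running G = -2.250000
t=1: π = [0.3438, 0.1875, 0.2969, 0.1719], E[r] = -1.9688, γ^t·E[r] = -1.378125, running G = -3.628125
t=2: π = [0.2969, 0.2109, 0.3027, 0.1895], E[r] = -2.1094, γ^t·E[r] = -1.033594, running G = -4.661719
t=3: π = [0.3027, 0.2095, 0.3020, 0.1858], E[r] = -2.0918, γ^t·E[r] = -0.717486, running G = -5.379205
t=4: π = [0.3022, 0.2093, 0.3025, 0.1861], E[r] = -2.0934, γ^t·E[r] = -0.502636, running G = -5.881841

G = -5.8818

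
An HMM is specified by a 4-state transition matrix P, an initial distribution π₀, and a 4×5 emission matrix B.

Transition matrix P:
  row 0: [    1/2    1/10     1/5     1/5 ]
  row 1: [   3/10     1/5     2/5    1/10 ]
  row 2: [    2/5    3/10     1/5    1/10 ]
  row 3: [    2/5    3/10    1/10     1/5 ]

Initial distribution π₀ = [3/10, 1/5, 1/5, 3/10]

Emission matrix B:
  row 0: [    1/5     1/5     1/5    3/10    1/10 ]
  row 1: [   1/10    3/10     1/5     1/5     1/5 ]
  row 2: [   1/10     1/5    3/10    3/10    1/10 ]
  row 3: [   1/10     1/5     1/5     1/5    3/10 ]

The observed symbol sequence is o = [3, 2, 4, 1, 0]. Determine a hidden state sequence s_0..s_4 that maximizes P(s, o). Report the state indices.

t=0: δ = [9.000e-02, 4.000e-02, 6.000e-02, 6.000e-02]  (obs o_0=3)
t=1: δ = [9.000e-03, 3.600e-03, 5.400e-03, 3.600e-03]  ψ = [0, 2, 0, 0]  (obs o_1=2)
t=2: δ = [4.500e-04, 3.240e-04, 1.800e-04, 5.400e-04]  ψ = [0, 2, 0, 0]  (obs o_2=4)
t=3: δ = [4.500e-05, 4.860e-05, 2.592e-05, 2.160e-05]  ψ = [0, 3, 1, 3]  (obs o_3=1)
t=4: δ = [4.500e-06, 9.720e-07, 1.944e-06, 9.000e-07]  ψ = [0, 1, 1, 0]  (obs o_4=0)
backtrack: best end state = 0; path = [0, 0, 0, 0, 0]

path = [0, 0, 0, 0, 0]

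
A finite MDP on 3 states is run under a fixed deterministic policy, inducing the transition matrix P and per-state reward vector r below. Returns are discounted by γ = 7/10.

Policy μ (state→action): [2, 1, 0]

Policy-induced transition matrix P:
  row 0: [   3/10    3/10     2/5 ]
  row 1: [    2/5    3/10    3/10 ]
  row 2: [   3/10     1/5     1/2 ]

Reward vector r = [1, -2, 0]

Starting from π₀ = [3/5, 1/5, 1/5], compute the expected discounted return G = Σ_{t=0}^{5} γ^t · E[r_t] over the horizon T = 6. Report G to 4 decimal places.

t=0: π = [0.6000, 0.2000, 0.2000], E[r] = 0.2000, γ^t·E[r] = 0.200000, running G = 0.200000
t=1: π = [0.3200, 0.2800, 0.4000], E[r] = -0.2400, γ^t·E[r] = -0.168000, running G = 0.032000
t=2: π = [0.3280, 0.2600, 0.4120], E[r] = -0.1920, γ^t·E[r] = -0.094080, running G = -0.062080
t=3: π = [0.3260, 0.2588, 0.4152], E[r] = -0.1916, γ^t·E[r] = -0.065719, running G = -0.127799
t=4: π = [0.3259, 0.2585, 0.4156], E[r] = -0.1911, γ^t·E[r] = -0.045878, running G = -0.173677
t=5: π = [0.3258, 0.2584, 0.4157], E[r] = -0.1910, γ^t·E[r] = -0.032105, running G = -0.205783

G = -0.2058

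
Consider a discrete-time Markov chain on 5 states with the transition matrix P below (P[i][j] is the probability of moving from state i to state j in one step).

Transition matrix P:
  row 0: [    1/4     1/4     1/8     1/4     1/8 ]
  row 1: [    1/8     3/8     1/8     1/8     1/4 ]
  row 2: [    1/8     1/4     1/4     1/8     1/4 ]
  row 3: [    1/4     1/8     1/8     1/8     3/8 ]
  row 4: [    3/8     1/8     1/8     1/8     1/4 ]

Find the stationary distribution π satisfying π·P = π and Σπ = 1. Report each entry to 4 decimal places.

Balance equations π_j = Σ_i π_i·P[i][j]:
  π_0 = 1/4·π_0 + 1/8·π_1 + 1/8·π_2 + 1/4·π_3 + 3/8·π_4
  π_1 = 1/4·π_0 + 3/8·π_1 + 1/4·π_2 + 1/8·π_3 + 1/8·π_4
  π_2 = 1/8·π_0 + 1/8·π_1 + 1/4·π_2 + 1/8·π_3 + 1/8·π_4
  π_3 = 1/4·π_0 + 1/8·π_1 + 1/8·π_2 + 1/8·π_3 + 1/8·π_4
  normalize: π_0 + π_1 + π_2 + π_3 + π_4 = 1
Solving the linear system gives exactly π = [53/227, 729/3178, 1/7, 35/227, 109/454].

π = [0.2335, 0.2294, 0.1429, 0.1542, 0.2401]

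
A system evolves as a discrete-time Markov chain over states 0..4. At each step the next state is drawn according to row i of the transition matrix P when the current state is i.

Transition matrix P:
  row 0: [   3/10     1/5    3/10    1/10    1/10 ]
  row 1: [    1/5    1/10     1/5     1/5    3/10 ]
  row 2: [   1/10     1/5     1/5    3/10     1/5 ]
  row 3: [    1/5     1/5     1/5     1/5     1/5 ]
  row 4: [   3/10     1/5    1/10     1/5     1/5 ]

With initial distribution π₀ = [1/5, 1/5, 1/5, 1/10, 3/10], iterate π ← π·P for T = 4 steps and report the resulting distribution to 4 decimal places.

π = [0.2215, 0.1818, 0.2026, 0.1981, 0.1960]

t=0: π = [0.2000, 0.2000, 0.2000, 0.1000, 0.3000]
t=1: π = [0.2300, 0.1800, 0.1900, 0.2000, 0.2000]
t=2: π = [0.2240, 0.1820, 0.2030, 0.1960, 0.1950]
t=3: π = [0.2216, 0.1818, 0.2029, 0.1979, 0.1958]
t=4: π = [0.2215, 0.1818, 0.2026, 0.1981, 0.1960]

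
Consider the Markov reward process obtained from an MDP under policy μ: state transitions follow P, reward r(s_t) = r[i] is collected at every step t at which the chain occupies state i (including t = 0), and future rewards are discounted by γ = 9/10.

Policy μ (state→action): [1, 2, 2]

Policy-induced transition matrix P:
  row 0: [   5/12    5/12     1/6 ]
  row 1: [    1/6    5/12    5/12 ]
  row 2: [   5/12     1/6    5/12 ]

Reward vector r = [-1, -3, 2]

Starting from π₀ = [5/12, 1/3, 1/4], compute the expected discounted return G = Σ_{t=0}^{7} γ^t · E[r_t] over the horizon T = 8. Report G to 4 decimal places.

G = -4.1451

t=0: π = [0.4167, 0.3333, 0.2500], E[r] = -0.9167, γ^t·E[r] = -0.916667, running G = -0.916667
t=1: π = [0.3333, 0.3542, 0.3125], E[r] = -0.7708, γ^t·E[r] = -0.693750, running G = -1.610417
t=2: π = [0.3281, 0.3385, 0.3333], E[r] = -0.6771, γ^t·E[r] = -0.548438, running G = -2.158854
t=3: π = [0.3320, 0.3333, 0.3346], E[r] = -0.6628, γ^t·E[r] = -0.483152, running G = -2.642007
t=4: π = [0.3333, 0.3330, 0.3337], E[r] = -0.6650, γ^t·E[r] = -0.436332, running G = -3.078339
t=5: π = [0.3334, 0.3333, 0.3333], E[r] = -0.6665, γ^t·E[r] = -0.393564, running G = -3.471903
t=6: π = [0.3334, 0.3333, 0.3333], E[r] = -0.6667, γ^t·E[r] = -0.354326, running G = -3.826229
t=7: π = [0.3333, 0.3333, 0.3333], E[r] = -0.6667, γ^t·E[r] = -0.318877, running G = -4.145106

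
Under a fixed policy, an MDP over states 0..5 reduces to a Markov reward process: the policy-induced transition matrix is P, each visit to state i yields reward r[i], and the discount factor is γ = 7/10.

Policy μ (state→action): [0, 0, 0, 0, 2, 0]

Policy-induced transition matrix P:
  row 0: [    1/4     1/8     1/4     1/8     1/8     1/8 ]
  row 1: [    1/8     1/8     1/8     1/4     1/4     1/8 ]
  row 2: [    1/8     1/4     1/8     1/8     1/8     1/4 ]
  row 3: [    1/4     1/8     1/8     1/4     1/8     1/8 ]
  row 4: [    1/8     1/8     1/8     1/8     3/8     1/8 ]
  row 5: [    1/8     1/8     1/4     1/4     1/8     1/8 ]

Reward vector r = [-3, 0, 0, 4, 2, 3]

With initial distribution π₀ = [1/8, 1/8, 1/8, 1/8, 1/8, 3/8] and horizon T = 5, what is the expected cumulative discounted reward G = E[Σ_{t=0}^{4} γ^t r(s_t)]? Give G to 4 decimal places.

t=0: π = [0.1250, 0.1250, 0.1250, 0.1250, 0.1250, 0.3750], E[r] = 1.5000, γ^t·E[r] = 1.500000, running G = 1.500000
t=1: π = [0.1563, 0.1406, 0.1875, 0.2031, 0.1719, 0.1406], E[r] = 1.1094, γ^t·E[r] = 0.776563, running G = 2.276563
t=2: π = [0.1699, 0.1484, 0.1621, 0.1855, 0.1855, 0.1484], E[r] = 1.0488, γ^t·E[r] = 0.513926, running G = 2.790488
t=3: π = [0.1694, 0.1453, 0.1648, 0.1853, 0.1899, 0.1453], E[r] = 1.0486, γ^t·E[r] = 0.359664, running G = 3.150153
t=4: π = [0.1693, 0.1456, 0.1643, 0.1845, 0.1906, 0.1456], E[r] = 1.0480, γ^t·E[r] = 0.251618, running G = 3.401771

G = 3.4018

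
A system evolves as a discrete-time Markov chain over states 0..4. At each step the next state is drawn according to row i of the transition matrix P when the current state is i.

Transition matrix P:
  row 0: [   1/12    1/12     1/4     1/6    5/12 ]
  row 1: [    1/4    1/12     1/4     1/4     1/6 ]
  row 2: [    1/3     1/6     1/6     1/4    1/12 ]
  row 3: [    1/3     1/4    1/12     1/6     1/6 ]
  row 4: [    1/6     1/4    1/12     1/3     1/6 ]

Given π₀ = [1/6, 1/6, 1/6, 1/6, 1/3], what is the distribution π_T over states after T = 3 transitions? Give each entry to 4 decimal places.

π = [0.2267, 0.1697, 0.1637, 0.2294, 0.2106]

t=0: π = [0.1667, 0.1667, 0.1667, 0.1667, 0.3333]
t=1: π = [0.2222, 0.1806, 0.1528, 0.2500, 0.1944]
t=2: π = [0.2303, 0.1701, 0.1632, 0.2269, 0.2095]
t=3: π = [0.2267, 0.1697, 0.1637, 0.2294, 0.2106]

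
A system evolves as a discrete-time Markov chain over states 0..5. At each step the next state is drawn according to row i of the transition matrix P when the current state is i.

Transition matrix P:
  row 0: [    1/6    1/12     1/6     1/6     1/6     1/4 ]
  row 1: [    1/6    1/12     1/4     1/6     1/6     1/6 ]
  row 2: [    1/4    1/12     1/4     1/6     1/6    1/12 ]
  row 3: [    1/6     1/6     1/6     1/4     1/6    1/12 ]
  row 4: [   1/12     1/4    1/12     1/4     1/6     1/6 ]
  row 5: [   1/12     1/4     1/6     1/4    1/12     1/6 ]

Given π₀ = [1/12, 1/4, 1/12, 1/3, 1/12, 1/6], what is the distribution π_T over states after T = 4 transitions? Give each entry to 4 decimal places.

π = [0.1566, 0.1511, 0.1815, 0.2092, 0.1544, 0.1472]

t=0: π = [0.0833, 0.2500, 0.0833, 0.3333, 0.0833, 0.1667]
t=1: π = [0.1528, 0.1528, 0.1875, 0.2153, 0.1528, 0.1389]
t=2: π = [0.1580, 0.1499, 0.1823, 0.2089, 0.1551, 0.1458]
t=3: π = [0.1568, 0.1509, 0.1814, 0.2092, 0.1545, 0.1472]
t=4: π = [0.1566, 0.1511, 0.1815, 0.2092, 0.1544, 0.1472]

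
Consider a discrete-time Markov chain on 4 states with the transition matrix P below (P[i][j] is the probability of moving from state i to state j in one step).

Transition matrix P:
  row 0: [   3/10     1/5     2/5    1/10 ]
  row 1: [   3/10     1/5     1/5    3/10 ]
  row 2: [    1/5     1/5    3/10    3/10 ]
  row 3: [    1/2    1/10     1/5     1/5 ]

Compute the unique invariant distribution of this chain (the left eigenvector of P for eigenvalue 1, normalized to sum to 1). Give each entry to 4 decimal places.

Balance equations π_j = Σ_i π_i·P[i][j]:
  π_0 = 3/10·π_0 + 3/10·π_1 + 1/5·π_2 + 1/2·π_3
  π_1 = 1/5·π_0 + 1/5·π_1 + 1/5·π_2 + 1/10·π_3
  π_2 = 2/5·π_0 + 1/5·π_1 + 3/10·π_2 + 1/5·π_3
  normalize: π_0 + π_1 + π_2 + π_3 = 1
Solving the linear system gives exactly π = [329/1048, 187/1048, 153/524, 113/524].

π = [0.3139, 0.1784, 0.2920, 0.2156]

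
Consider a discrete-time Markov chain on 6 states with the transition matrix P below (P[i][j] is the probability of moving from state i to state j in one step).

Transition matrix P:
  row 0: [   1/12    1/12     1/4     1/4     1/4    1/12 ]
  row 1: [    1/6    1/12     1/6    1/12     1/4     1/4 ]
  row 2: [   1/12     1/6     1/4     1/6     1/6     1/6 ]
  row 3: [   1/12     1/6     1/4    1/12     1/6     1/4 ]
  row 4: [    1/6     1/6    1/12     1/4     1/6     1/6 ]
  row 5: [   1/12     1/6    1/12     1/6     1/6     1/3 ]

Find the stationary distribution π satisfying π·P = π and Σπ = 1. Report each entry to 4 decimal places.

π = [0.1111, 0.1453, 0.1699, 0.1657, 0.1880, 0.2200]

Balance equations π_j = Σ_i π_i·P[i][j]:
  π_0 = 1/12·π_0 + 1/6·π_1 + 1/12·π_2 + 1/12·π_3 + 1/6·π_4 + 1/12·π_5
  π_1 = 1/12·π_0 + 1/12·π_1 + 1/6·π_2 + 1/6·π_3 + 1/6·π_4 + 1/6·π_5
  π_2 = 1/4·π_0 + 1/6·π_1 + 1/4·π_2 + 1/4·π_3 + 1/12·π_4 + 1/12·π_5
  π_3 = 1/4·π_0 + 1/12·π_1 + 1/6·π_2 + 1/12·π_3 + 1/4·π_4 + 1/6·π_5
  π_4 = 1/4·π_0 + 1/4·π_1 + 1/6·π_2 + 1/6·π_3 + 1/6·π_4 + 1/6·π_5
  normalize: π_0 + π_1 + π_2 + π_3 + π_4 + π_5 = 1
Solving the linear system gives exactly π = [1/9, 17/117, 1292/7605, 28/169, 22/117, 1673/7605].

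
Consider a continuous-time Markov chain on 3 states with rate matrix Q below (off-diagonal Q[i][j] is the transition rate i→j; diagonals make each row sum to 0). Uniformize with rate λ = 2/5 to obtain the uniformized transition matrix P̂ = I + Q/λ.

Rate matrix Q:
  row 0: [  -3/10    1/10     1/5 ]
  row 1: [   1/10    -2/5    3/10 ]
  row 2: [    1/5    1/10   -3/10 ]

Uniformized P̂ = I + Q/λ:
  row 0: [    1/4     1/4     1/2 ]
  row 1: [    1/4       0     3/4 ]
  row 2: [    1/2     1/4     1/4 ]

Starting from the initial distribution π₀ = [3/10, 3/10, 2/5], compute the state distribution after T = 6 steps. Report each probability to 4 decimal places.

t=0: π = [0.3000, 0.3000, 0.4000]
t=1: π = [0.3500, 0.1750, 0.4750]
t=2: π = [0.3688, 0.2063, 0.4250]
t=3: π = [0.3563, 0.1984, 0.4453]
t=4: π = [0.3613, 0.2004, 0.4383]
t=5: π = [0.3596, 0.1999, 0.4405]
t=6: π = [0.3601, 0.2000, 0.4398]

π = [0.3601, 0.2000, 0.4398]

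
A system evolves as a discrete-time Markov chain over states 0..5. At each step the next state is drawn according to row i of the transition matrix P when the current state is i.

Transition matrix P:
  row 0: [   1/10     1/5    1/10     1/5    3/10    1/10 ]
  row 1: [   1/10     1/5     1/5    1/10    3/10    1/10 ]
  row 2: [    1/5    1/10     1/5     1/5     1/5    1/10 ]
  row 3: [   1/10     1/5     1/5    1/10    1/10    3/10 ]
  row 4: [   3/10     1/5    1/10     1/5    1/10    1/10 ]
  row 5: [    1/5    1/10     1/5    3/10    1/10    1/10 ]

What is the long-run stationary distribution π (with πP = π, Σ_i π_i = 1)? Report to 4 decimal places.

Balance equations π_j = Σ_i π_i·P[i][j]:
  π_0 = 1/10·π_0 + 1/10·π_1 + 1/5·π_2 + 1/10·π_3 + 3/10·π_4 + 1/5·π_5
  π_1 = 1/5·π_0 + 1/5·π_1 + 1/10·π_2 + 1/5·π_3 + 1/5·π_4 + 1/10·π_5
  π_2 = 1/10·π_0 + 1/5·π_1 + 1/5·π_2 + 1/5·π_3 + 1/10·π_4 + 1/5·π_5
  π_3 = 1/5·π_0 + 1/10·π_1 + 1/5·π_2 + 1/10·π_3 + 1/5·π_4 + 3/10·π_5
  π_4 = 3/10·π_0 + 3/10·π_1 + 1/5·π_2 + 1/10·π_3 + 1/10·π_4 + 1/10·π_5
  normalize: π_0 + π_1 + π_2 + π_3 + π_4 + π_5 = 1
Solving the linear system gives exactly π = [2452/14697, 555/3266, 808/4899, 1751/9798, 2702/14697, 665/4899].

π = [0.1668, 0.1699, 0.1649, 0.1787, 0.1838, 0.1357]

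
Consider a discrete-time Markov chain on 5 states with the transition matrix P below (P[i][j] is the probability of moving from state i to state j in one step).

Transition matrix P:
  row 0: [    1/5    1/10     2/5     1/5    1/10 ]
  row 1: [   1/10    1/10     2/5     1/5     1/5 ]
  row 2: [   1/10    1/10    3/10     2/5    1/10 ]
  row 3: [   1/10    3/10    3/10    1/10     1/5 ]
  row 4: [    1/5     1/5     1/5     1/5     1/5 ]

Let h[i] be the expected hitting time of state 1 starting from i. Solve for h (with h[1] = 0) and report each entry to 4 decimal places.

h = [6.1860, 0.0000, 5.9744, 5.0223, 5.5457]

First-step conditioning: h[1] = 0; for i ≠ 1, h[i] = 1 + Σ_k P[i][k]·h[k].
  h[0] = 1 + 1/5·h[0] + 2/5·h[2] + 1/5·h[3] + 1/10·h[4]
  h[2] = 1 + 1/10·h[0] + 3/10·h[2] + 2/5·h[3] + 1/10·h[4]
  h[3] = 1 + 1/10·h[0] + 3/10·h[2] + 1/10·h[3] + 1/5·h[4]
  h[4] = 1 + 1/5·h[0] + 1/5·h[2] + 1/5·h[3] + 1/5·h[4]
Solving the 4×4 linear system over states ≠ 1 gives exactly h = [5555/898, 0, 5365/898, 2255/449, 2490/449] (h[1] = 0 is the target).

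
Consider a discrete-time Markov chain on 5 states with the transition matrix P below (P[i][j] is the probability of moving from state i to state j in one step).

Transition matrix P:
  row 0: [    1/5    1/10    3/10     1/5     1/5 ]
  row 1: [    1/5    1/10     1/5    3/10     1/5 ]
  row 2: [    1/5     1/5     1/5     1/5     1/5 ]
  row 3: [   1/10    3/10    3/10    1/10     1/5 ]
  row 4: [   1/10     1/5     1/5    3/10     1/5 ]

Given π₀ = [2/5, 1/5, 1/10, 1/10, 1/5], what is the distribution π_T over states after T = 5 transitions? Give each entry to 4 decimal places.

t=0: π = [0.4000, 0.2000, 0.1000, 0.1000, 0.2000]
t=1: π = [0.1700, 0.1500, 0.2500, 0.2300, 0.2000]
t=2: π = [0.1570, 0.1910, 0.2400, 0.2120, 0.2000]
t=3: π = [0.1588, 0.1864, 0.2369, 0.2179, 0.2000]
t=4: π = [0.1582, 0.1873, 0.2377, 0.2169, 0.2000]
t=5: π = [0.1583, 0.1871, 0.2375, 0.2170, 0.2000]

π = [0.1583, 0.1871, 0.2375, 0.2170, 0.2000]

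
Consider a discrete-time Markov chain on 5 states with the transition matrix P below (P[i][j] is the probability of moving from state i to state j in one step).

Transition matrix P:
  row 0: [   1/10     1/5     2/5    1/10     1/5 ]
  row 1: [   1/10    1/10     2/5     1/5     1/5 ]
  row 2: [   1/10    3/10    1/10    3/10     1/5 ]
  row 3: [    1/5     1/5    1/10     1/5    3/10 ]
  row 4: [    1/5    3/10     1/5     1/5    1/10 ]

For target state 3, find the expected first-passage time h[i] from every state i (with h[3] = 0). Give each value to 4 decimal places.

h = [5.0890, 4.6263, 4.2705, 0.0000, 4.7331]

First-step conditioning: h[3] = 0; for i ≠ 3, h[i] = 1 + Σ_k P[i][k]·h[k].
  h[0] = 1 + 1/10·h[0] + 1/5·h[1] + 2/5·h[2] + 1/5·h[4]
  h[1] = 1 + 1/10·h[0] + 1/10·h[1] + 2/5·h[2] + 1/5·h[4]
  h[2] = 1 + 1/10·h[0] + 3/10·h[1] + 1/10·h[2] + 1/5·h[4]
  h[4] = 1 + 1/5·h[0] + 3/10·h[1] + 1/5·h[2] + 1/10·h[4]
Solving the 4×4 linear system over states ≠ 3 gives exactly h = [1430/281, 1300/281, 1200/281, 0, 1330/281] (h[3] = 0 is the target).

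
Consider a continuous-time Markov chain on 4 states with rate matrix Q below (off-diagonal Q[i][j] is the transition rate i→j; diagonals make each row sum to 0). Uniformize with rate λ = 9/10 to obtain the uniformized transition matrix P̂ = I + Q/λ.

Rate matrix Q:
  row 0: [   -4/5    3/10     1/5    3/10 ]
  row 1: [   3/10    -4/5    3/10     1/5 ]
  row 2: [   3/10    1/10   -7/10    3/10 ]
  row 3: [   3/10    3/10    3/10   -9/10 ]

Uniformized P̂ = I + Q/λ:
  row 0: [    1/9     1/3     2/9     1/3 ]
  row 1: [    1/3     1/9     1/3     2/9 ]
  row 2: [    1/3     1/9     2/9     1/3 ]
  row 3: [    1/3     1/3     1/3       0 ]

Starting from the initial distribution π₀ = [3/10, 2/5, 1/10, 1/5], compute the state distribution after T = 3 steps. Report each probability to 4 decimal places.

π = [0.2724, 0.2241, 0.2727, 0.2307]

t=0: π = [0.3000, 0.4000, 0.1000, 0.2000]
t=1: π = [0.2667, 0.2222, 0.2889, 0.2222]
t=2: π = [0.2741, 0.2198, 0.2716, 0.2346]
t=3: π = [0.2724, 0.2241, 0.2727, 0.2307]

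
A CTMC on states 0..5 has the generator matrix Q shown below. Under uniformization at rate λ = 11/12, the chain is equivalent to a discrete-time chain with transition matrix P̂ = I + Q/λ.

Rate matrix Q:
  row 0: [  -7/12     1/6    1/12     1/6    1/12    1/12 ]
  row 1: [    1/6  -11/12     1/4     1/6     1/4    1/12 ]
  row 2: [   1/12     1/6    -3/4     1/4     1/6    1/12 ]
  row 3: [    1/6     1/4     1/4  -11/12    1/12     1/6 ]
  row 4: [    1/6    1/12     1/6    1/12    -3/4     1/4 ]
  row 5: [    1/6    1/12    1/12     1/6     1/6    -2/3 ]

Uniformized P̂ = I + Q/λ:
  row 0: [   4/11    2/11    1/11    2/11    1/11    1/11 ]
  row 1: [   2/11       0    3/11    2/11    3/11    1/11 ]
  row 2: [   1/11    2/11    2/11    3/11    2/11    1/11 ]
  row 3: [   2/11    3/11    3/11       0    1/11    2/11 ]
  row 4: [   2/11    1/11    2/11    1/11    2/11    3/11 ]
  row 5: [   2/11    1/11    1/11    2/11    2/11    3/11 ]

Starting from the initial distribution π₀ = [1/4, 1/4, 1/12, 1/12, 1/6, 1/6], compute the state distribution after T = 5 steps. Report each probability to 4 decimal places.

t=0: π = [0.2500, 0.2500, 0.0833, 0.0833, 0.1667, 0.1667]
t=1: π = [0.2197, 0.1136, 0.1742, 0.1591, 0.1742, 0.1591]
t=2: π = [0.2059, 0.1453, 0.1722, 0.1529, 0.1577, 0.1660]
t=3: π = [0.2036, 0.1399, 0.1751, 0.1553, 0.1624, 0.1637]
t=4: π = [0.2029, 0.1409, 0.1753, 0.1547, 0.1619, 0.1643]
t=5: π = [0.2028, 0.1406, 0.1753, 0.1549, 0.1621, 0.1643]

π = [0.2028, 0.1406, 0.1753, 0.1549, 0.1621, 0.1643]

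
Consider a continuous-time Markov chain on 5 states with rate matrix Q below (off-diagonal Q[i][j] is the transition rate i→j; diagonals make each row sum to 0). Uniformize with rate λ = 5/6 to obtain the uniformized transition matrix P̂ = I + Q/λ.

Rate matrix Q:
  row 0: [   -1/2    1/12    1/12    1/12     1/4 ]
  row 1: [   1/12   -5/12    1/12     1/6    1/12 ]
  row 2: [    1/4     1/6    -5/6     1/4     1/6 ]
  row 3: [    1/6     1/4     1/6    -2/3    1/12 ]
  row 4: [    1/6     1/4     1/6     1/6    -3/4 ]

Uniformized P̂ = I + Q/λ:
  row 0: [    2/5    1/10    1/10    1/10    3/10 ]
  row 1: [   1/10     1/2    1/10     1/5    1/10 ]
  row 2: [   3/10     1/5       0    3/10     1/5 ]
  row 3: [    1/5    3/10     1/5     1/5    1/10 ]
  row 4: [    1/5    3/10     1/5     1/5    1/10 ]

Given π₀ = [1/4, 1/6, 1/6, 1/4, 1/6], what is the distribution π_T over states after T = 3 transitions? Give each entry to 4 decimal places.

t=0: π = [0.2500, 0.1667, 0.1667, 0.2500, 0.1667]
t=1: π = [0.2500, 0.2667, 0.1250, 0.1917, 0.1667]
t=2: π = [0.2358, 0.2908, 0.1233, 0.1875, 0.1625]
t=3: π = [0.2304, 0.2987, 0.1227, 0.1888, 0.1595]

π = [0.2304, 0.2987, 0.1227, 0.1888, 0.1595]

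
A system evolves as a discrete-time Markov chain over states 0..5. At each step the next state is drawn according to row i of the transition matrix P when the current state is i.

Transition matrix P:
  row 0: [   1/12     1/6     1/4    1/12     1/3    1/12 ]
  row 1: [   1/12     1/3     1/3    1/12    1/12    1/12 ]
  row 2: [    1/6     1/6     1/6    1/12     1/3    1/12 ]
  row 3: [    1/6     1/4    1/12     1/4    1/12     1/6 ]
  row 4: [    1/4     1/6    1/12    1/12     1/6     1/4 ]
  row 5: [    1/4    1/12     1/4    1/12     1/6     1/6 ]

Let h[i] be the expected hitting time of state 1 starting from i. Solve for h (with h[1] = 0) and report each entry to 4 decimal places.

First-step conditioning: h[1] = 0; for i ≠ 1, h[i] = 1 + Σ_k P[i][k]·h[k].
  h[0] = 1 + 1/12·h[0] + 1/4·h[2] + 1/12·h[3] + 1/3·h[4] + 1/12·h[5]
  h[2] = 1 + 1/6·h[0] + 1/6·h[2] + 1/12·h[3] + 1/3·h[4] + 1/12·h[5]
  h[3] = 1 + 1/6·h[0] + 1/12·h[2] + 1/4·h[3] + 1/12·h[4] + 1/6·h[5]
  h[4] = 1 + 1/4·h[0] + 1/12·h[2] + 1/12·h[3] + 1/6·h[4] + 1/4·h[5]
  h[5] = 1 + 1/4·h[0] + 1/4·h[2] + 1/12·h[3] + 1/6·h[4] + 1/6·h[5]
Solving the 5×5 linear system over states ≠ 1 gives exactly h = [632/103, 0, 632/103, 572/103, 640/103, 688/103] (h[1] = 0 is the target).

h = [6.1359, 0.0000, 6.1359, 5.5534, 6.2136, 6.6796]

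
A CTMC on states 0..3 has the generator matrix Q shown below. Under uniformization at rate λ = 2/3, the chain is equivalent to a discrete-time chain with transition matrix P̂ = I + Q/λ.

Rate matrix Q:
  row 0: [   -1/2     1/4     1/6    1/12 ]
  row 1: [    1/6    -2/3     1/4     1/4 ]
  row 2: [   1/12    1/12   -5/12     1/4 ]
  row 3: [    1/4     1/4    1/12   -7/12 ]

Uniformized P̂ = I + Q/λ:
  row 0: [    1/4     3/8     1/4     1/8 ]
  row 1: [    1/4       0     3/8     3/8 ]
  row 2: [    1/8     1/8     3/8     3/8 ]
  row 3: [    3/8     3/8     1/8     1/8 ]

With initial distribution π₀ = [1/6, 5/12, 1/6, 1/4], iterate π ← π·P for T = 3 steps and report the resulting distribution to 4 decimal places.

π = [0.2459, 0.2179, 0.2835, 0.2526]

t=0: π = [0.1667, 0.4167, 0.1667, 0.2500]
t=1: π = [0.2604, 0.1771, 0.2917, 0.2708]
t=2: π = [0.2474, 0.2357, 0.2747, 0.2422]
t=3: π = [0.2459, 0.2179, 0.2835, 0.2526]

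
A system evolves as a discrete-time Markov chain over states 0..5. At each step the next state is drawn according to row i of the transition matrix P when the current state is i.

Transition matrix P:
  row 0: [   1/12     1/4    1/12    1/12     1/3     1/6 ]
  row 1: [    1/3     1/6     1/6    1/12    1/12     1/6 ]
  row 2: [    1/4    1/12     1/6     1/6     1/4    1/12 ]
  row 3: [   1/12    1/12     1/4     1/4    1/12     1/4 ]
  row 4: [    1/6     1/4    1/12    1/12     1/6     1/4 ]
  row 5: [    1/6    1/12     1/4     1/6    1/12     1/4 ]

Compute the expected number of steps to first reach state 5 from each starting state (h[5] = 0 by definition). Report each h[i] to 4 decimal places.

h = [5.4677, 5.5945, 5.9445, 5.1081, 5.0772, 0.0000]

First-step conditioning: h[5] = 0; for i ≠ 5, h[i] = 1 + Σ_k P[i][k]·h[k].
  h[0] = 1 + 1/12·h[0] + 1/4·h[1] + 1/12·h[2] + 1/12·h[3] + 1/3·h[4]
  h[1] = 1 + 1/3·h[0] + 1/6·h[1] + 1/6·h[2] + 1/12·h[3] + 1/12·h[4]
  h[2] = 1 + 1/4·h[0] + 1/12·h[1] + 1/6·h[2] + 1/6·h[3] + 1/4·h[4]
  h[3] = 1 + 1/12·h[0] + 1/12·h[1] + 1/4·h[2] + 1/4·h[3] + 1/12·h[4]
  h[4] = 1 + 1/6·h[0] + 1/4·h[1] + 1/12·h[2] + 1/12·h[3] + 1/6·h[4]
Solving the 5×5 linear system over states ≠ 5 gives exactly h = [3472/635, 81708/14605, 17364/2921, 74604/14605, 3224/635, 0] (h[5] = 0 is the target).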